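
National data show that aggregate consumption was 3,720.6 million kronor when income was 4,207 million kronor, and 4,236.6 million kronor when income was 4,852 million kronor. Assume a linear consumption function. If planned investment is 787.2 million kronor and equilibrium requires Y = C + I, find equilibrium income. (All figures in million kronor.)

Y = 5711

MPC = (4236.6 − 3720.6)/(4852 − 4207) = 516/645 = 0.8
a = 3720.6 − 0.8(4207) = 355
Equilibrium: Y = 355 + 0.8Y + 787.2
0.2Y = 1142.2, so Y = 1142.2/0.2 = 5711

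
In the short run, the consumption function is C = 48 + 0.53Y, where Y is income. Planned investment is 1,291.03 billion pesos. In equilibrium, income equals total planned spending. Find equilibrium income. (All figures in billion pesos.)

Y = C + I = 48 + 0.53Y + 1291.03
Y − 0.53Y = 1339.03
0.47Y = 1339.03, so Y = 1339.03/0.47 = 2849

Y = 2849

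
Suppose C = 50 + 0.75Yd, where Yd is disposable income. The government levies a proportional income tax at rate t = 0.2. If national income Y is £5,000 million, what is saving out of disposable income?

S = 950

Yd = (1 − 0.2)(5000) = 0.8(5000) = 4000
C = 50 + 0.75(4000) = 50 + 3000 = 3050
S = Yd − C = 4000 − 3050 = 950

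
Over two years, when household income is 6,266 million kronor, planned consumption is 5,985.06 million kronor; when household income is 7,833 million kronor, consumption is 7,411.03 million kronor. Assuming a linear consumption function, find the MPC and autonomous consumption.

MPC = 0.91; a = 283

MPC = ΔC/ΔY = (7411.03 − 5985.06)/(7833 − 6266) = 1425.97/1567 = 0.91
a = C − MPC·Y = 5985.06 − 0.91(6266) = 5985.06 − 5702.06 = 283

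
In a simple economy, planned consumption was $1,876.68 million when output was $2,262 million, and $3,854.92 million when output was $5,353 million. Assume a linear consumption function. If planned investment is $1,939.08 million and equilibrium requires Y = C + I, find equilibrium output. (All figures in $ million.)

MPC = (3854.92 − 1876.68)/(5353 − 2262) = 1978.24/3091 = 0.64
a = 1876.68 − 0.64(2262) = 429
Equilibrium: Y = 429 + 0.64Y + 1939.08
0.36Y = 2368.08, so Y = 2368.08/0.36 = 6578

Y = 6578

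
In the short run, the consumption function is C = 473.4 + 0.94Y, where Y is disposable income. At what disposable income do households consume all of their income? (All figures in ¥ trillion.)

At break-even, C = Y: 473.4 + 0.94Y = Y
0.06Y = 473.4, so Y = 473.4/0.06 = 7890

Y = 7890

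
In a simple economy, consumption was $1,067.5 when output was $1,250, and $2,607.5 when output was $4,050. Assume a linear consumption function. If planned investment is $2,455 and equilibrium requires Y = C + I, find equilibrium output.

MPC = (2607.5 − 1067.5)/(4050 − 1250) = 1540/2800 = 0.55
a = 1067.5 − 0.55(1250) = 380
Equilibrium: Y = 380 + 0.55Y + 2455
0.45Y = 2835, so Y = 2835/0.45 = 6300

Y = 6300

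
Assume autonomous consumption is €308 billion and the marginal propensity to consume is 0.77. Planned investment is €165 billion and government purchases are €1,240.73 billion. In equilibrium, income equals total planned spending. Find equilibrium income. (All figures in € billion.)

Y = C + I + G = 308 + 0.77Y + 165 + 1240.73
Y − 0.77Y = 1713.73
0.23Y = 1713.73, so Y = 1713.73/0.23 = 7451

Y = 7451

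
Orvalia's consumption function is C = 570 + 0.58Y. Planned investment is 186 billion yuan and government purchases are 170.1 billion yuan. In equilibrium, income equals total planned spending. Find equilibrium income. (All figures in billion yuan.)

Y = 2205

Y = C + I + G = 570 + 0.58Y + 186 + 170.1
Y − 0.58Y = 926.1
0.42Y = 926.1, so Y = 926.1/0.42 = 2205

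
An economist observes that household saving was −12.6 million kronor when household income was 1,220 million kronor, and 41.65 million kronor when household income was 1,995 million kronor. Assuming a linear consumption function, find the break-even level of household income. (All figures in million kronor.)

MPS = ΔS/ΔY = (41.65 − (-12.6))/(1995 − 1220) = 54.25/775 = 0.07
MPC = 1 − MPS = 0.93
From S(1220) = -12.6: −a + 0.07(1220) = -12.6, so a = 85.4 − (-12.6) = 98
Break-even (S = 0): Y = a/MPS = 98/0.07 = 1400

Y = 1400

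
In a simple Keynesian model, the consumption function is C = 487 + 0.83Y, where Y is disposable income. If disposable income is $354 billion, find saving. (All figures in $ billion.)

C = 487 + 0.83(354) = 487 + 293.82 = 780.82
S = Y − C = 354 − 780.82 = -426.82

S = -426.82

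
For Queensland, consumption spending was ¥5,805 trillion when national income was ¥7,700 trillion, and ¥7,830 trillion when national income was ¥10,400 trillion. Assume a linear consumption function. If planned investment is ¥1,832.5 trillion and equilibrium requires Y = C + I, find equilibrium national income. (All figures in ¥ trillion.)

Y = 7450

MPC = (7830 − 5805)/(10400 − 7700) = 2025/2700 = 0.75
a = 5805 − 0.75(7700) = 30
Equilibrium: Y = 30 + 0.75Y + 1832.5
0.25Y = 1862.5, so Y = 1862.5/0.25 = 7450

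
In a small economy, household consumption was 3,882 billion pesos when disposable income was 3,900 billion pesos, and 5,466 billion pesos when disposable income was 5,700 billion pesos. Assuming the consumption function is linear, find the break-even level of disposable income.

MPC = (5466 − 3882)/(5700 − 3900) = 1584/1800 = 0.88
a = 3882 − 0.88(3900) = 3882 − 3432 = 450
Break-even: Y = a/(1−MPC) = 450/0.12 = 3750

Y = 3750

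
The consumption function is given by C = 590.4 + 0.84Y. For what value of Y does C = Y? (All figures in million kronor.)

Y = 3690

At break-even, C = Y: 590.4 + 0.84Y = Y
0.16Y = 590.4, so Y = 590.4/0.16 = 3690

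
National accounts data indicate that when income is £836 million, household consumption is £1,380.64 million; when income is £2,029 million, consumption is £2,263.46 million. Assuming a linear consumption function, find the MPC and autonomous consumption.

MPC = 0.74; a = 762

MPC = ΔC/ΔY = (2263.46 − 1380.64)/(2029 − 836) = 882.82/1193 = 0.74
a = C − MPC·Y = 1380.64 − 0.74(836) = 1380.64 − 618.64 = 762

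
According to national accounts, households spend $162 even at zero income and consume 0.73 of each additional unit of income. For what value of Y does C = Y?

Y = 600

At break-even, C = Y: 162 + 0.73Y = Y
0.27Y = 162, so Y = 162/0.27 = 600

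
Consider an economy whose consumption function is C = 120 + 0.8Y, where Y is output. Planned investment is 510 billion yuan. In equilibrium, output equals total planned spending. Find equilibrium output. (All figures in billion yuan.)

Y = 3150

Y = C + I = 120 + 0.8Y + 510
Y − 0.8Y = 630
0.2Y = 630, so Y = 630/0.2 = 3150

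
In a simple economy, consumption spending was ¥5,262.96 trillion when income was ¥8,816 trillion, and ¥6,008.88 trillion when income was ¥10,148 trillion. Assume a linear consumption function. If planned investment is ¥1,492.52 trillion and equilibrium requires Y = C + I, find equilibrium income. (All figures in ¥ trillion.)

Y = 4133

MPC = (6008.88 − 5262.96)/(10148 − 8816) = 745.92/1332 = 0.56
a = 5262.96 − 0.56(8816) = 326
Equilibrium: Y = 326 + 0.56Y + 1492.52
0.44Y = 1818.52, so Y = 1818.52/0.44 = 4133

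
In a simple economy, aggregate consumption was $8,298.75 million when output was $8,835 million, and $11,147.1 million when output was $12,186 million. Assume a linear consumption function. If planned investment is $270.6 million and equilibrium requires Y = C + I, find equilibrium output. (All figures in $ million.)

MPC = (11147.1 − 8298.75)/(12186 − 8835) = 2848.35/3351 = 0.85
a = 8298.75 − 0.85(8835) = 789
Equilibrium: Y = 789 + 0.85Y + 270.6
0.15Y = 1059.6, so Y = 1059.6/0.15 = 7064

Y = 7064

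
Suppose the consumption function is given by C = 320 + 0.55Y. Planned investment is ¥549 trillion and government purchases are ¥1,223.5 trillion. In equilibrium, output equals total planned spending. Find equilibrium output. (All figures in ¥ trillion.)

Y = 4650

Y = C + I + G = 320 + 0.55Y + 549 + 1223.5
Y − 0.55Y = 2092.5
0.45Y = 2092.5, so Y = 2092.5/0.45 = 4650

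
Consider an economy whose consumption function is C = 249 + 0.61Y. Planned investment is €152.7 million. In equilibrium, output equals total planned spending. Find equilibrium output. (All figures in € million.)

Y = C + I = 249 + 0.61Y + 152.7
Y − 0.61Y = 401.7
0.39Y = 401.7, so Y = 401.7/0.39 = 1030

Y = 1030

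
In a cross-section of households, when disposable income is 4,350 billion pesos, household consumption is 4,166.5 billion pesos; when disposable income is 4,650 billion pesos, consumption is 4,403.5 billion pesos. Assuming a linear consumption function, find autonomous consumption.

MPC = ΔC/ΔY = (4403.5 − 4166.5)/(4650 − 4350) = 237/300 = 0.79
a = C − MPC·Y = 4166.5 − 0.79(4350) = 4166.5 − 3436.5 = 730

a = 730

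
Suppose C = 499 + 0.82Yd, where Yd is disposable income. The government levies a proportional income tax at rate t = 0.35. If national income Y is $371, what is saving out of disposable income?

S = -455.593

Yd = (1 − 0.35)(371) = 0.65(371) = 241.15
C = 499 + 0.82(241.15) = 499 + 197.743 = 696.743
S = Yd − C = 241.15 − 696.743 = -455.593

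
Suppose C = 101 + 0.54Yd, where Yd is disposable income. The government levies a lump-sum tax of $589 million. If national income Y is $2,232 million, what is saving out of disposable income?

Yd = Y − T = 2232 − 589 = 1643
C = 101 + 0.54(1643) = 101 + 887.22 = 988.22
S = Yd − C = 1643 − 988.22 = 654.78

S = 654.78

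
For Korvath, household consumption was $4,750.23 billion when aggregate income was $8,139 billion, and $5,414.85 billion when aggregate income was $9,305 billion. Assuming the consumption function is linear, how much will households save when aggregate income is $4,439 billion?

S = 1797.77

MPC = (5414.85 − 4750.23)/(9305 − 8139) = 664.62/1166 = 0.57
a = 4750.23 − 0.57(8139) = 4750.23 − 4639.23 = 111
C = 111 + 0.57(4439) = 2641.23
S = 4439 − 2641.23 = 1797.77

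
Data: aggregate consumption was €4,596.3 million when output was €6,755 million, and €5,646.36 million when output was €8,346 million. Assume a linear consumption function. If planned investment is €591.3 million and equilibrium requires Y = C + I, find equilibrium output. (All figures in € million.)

Y = 2145

MPC = (5646.36 − 4596.3)/(8346 − 6755) = 1050.06/1591 = 0.66
a = 4596.3 − 0.66(6755) = 138
Equilibrium: Y = 138 + 0.66Y + 591.3
0.34Y = 729.3, so Y = 729.3/0.34 = 2145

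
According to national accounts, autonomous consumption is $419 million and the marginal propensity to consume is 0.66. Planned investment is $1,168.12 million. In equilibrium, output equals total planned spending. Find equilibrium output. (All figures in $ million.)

Y = C + I = 419 + 0.66Y + 1168.12
Y − 0.66Y = 1587.12
0.34Y = 1587.12, so Y = 1587.12/0.34 = 4668

Y = 4668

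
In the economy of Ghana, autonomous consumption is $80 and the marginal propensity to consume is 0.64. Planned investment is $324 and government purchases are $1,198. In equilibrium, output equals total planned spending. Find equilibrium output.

Y = 4450

Y = C + I + G = 80 + 0.64Y + 324 + 1198
Y − 0.64Y = 1602
0.36Y = 1602, so Y = 1602/0.36 = 4450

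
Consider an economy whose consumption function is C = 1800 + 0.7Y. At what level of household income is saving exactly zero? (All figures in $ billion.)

At break-even, C = Y: 1800 + 0.7Y = Y
0.3Y = 1800, so Y = 1800/0.3 = 6000

Y = 6000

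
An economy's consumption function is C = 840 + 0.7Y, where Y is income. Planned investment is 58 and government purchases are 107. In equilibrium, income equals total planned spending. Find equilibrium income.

Y = C + I + G = 840 + 0.7Y + 58 + 107
Y − 0.7Y = 1005
0.3Y = 1005, so Y = 1005/0.3 = 3350

Y = 3350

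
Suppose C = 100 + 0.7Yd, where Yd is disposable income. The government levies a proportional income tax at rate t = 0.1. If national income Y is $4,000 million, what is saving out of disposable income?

S = 980

Yd = (1 − 0.1)(4000) = 0.9(4000) = 3600
C = 100 + 0.7(3600) = 100 + 2520 = 2620
S = Yd − C = 3600 − 2620 = 980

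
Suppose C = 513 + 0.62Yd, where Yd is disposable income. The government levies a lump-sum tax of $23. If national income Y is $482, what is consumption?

C = 797.58

Yd = Y − T = 482 − 23 = 459
C = 513 + 0.62(459) = 513 + 284.58 = 797.58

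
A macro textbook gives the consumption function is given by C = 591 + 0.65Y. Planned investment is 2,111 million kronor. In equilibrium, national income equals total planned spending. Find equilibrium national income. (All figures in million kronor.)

Y = 7720

Y = C + I = 591 + 0.65Y + 2111
Y − 0.65Y = 2702
0.35Y = 2702, so Y = 2702/0.35 = 7720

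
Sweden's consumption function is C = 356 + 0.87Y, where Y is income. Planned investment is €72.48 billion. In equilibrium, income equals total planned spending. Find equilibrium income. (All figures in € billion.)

Y = 3296

Y = C + I = 356 + 0.87Y + 72.48
Y − 0.87Y = 428.48
0.13Y = 428.48, so Y = 428.48/0.13 = 3296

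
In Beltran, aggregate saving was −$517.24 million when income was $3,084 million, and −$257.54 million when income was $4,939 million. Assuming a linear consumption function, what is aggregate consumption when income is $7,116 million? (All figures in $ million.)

MPS = ΔS/ΔY = (-257.54 − (-517.24))/(4939 − 3084) = 259.7/1855 = 0.14
MPC = 1 − MPS = 0.86
Autonomous saving = -517.24 − 0.14(3084) = -949, so a = 949
C = 949 + 0.86(7116) = 949 + 6119.76 = 7068.76

C = 7068.76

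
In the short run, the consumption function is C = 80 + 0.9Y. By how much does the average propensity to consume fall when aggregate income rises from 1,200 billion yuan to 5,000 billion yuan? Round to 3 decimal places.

ΔAPC = 0.051

At Y = 1200: C = 80 + 0.9(1200) = 1160, APC = 1160/1200 = 0.9667
At Y = 5000: C = 4580, APC = 4580/5000 = 0.9160
Fall in APC = 0.9667 − 0.9160 = 0.0507 ≈ 0.051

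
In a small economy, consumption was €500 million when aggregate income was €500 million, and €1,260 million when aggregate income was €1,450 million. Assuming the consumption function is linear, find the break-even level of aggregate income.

MPC = (1260 − 500)/(1450 − 500) = 760/950 = 0.8
a = 500 − 0.8(500) = 500 − 400 = 100
Break-even: Y = a/(1−MPC) = 100/0.2 = 500

Y = 500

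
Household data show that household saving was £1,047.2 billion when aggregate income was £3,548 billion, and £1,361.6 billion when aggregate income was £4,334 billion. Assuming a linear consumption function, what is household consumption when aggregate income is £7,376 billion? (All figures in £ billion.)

C = 4797.6

MPS = ΔS/ΔY = (1361.6 − 1047.2)/(4334 − 3548) = 314.4/786 = 0.4
MPC = 1 − MPS = 0.6
Autonomous saving = 1047.2 − 0.4(3548) = -372, so a = 372
C = 372 + 0.6(7376) = 372 + 4425.6 = 4797.6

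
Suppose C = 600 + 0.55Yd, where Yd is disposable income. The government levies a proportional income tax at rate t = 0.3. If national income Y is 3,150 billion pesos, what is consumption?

Yd = (1 − 0.3)(3150) = 0.7(3150) = 2205
C = 600 + 0.55(2205) = 600 + 1212.75 = 1812.75

C = 1812.75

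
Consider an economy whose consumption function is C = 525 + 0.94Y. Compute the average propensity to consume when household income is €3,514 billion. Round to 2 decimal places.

APC = 1.09

C = 525 + 0.94(3514) = 3828.16
APC = C/Y = 3828.16/3514 = 1.09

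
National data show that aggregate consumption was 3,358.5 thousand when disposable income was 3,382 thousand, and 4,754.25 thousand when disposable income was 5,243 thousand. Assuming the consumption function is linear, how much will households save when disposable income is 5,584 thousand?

S = 574

MPC = (4754.25 − 3358.5)/(5243 − 3382) = 1395.75/1861 = 0.75
a = 3358.5 − 0.75(3382) = 3358.5 − 2536.5 = 822
C = 822 + 0.75(5584) = 5010
S = 5584 − 5010 = 574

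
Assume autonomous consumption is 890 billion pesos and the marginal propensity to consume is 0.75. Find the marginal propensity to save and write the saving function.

MPS = 1 − MPC = 1 − 0.75 = 0.25
S = Y − C = -890 + 0.25Y

MPS = 0.25; S = -890 + 0.25Y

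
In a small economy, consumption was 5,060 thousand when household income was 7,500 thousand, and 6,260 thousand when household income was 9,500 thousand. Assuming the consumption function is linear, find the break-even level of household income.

Y = 1400

MPC = (6260 − 5060)/(9500 − 7500) = 1200/2000 = 0.6
a = 5060 − 0.6(7500) = 5060 − 4500 = 560
Break-even: Y = a/(1−MPC) = 560/0.4 = 1400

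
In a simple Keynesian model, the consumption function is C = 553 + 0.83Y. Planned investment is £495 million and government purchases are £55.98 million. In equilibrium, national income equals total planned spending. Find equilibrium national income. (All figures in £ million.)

Y = C + I + G = 553 + 0.83Y + 495 + 55.98
Y − 0.83Y = 1103.98
0.17Y = 1103.98, so Y = 1103.98/0.17 = 6494

Y = 6494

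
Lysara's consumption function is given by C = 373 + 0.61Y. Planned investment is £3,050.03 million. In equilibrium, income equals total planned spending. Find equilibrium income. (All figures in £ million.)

Y = C + I = 373 + 0.61Y + 3050.03
Y − 0.61Y = 3423.03
0.39Y = 3423.03, so Y = 3423.03/0.39 = 8777

Y = 8777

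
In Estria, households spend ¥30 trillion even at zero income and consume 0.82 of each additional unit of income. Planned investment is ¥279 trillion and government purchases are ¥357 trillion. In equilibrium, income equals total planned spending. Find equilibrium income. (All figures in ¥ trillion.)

Y = 3700

Y = C + I + G = 30 + 0.82Y + 279 + 357
Y − 0.82Y = 666
0.18Y = 666, so Y = 666/0.18 = 3700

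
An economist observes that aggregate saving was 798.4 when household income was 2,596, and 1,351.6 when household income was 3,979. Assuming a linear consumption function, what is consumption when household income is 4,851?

C = 3150.6

MPS = ΔS/ΔY = (1351.6 − 798.4)/(3979 − 2596) = 553.2/1383 = 0.4
MPC = 1 − MPS = 0.6
Autonomous saving = 798.4 − 0.4(2596) = -240, so a = 240
C = 240 + 0.6(4851) = 240 + 2910.6 = 3150.6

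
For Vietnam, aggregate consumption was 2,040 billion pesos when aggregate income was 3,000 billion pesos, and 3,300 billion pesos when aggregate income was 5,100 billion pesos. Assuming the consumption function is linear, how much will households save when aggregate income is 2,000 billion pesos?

MPC = (3300 − 2040)/(5100 − 3000) = 1260/2100 = 0.6
a = 2040 − 0.6(3000) = 2040 − 1800 = 240
C = 240 + 0.6(2000) = 1440
S = 2000 − 1440 = 560

S = 560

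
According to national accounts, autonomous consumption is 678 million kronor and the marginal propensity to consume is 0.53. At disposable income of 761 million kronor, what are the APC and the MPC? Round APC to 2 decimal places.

MPC = 0.53 (the slope of the consumption function)
C = 678 + 0.53(761) = 1081.33, so APC = 1081.33/761 = 1.42

APC = 1.42; MPC = 0.53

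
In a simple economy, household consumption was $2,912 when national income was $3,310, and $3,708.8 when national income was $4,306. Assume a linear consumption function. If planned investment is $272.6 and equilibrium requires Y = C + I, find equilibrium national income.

Y = 2683

MPC = (3708.8 − 2912)/(4306 − 3310) = 796.8/996 = 0.8
a = 2912 − 0.8(3310) = 264
Equilibrium: Y = 264 + 0.8Y + 272.6
0.2Y = 536.6, so Y = 536.6/0.2 = 2683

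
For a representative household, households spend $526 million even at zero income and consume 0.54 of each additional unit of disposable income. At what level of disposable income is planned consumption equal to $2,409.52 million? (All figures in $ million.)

Y = 3488

526 + 0.54Y = 2409.52
0.54Y = 1883.52, so Y = 1883.52/0.54 = 3488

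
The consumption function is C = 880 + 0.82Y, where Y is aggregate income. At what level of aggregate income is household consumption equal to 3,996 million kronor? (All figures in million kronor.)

Y = 3800

880 + 0.82Y = 3996
0.82Y = 3116, so Y = 3116/0.82 = 3800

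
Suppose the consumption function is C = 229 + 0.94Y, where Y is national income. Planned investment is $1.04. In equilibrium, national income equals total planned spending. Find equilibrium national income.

Y = 3834

Y = C + I = 229 + 0.94Y + 1.04
Y − 0.94Y = 230.04
0.06Y = 230.04, so Y = 230.04/0.06 = 3834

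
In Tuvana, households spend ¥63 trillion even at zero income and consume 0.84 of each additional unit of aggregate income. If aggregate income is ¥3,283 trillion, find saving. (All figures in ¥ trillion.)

S = 462.28

C = 63 + 0.84(3283) = 63 + 2757.72 = 2820.72
S = Y − C = 3283 − 2820.72 = 462.28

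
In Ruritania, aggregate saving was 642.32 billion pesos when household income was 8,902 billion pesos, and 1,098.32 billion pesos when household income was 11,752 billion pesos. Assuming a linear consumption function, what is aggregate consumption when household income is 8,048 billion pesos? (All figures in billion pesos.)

C = 7542.32

MPS = ΔS/ΔY = (1098.32 − 642.32)/(11752 − 8902) = 456/2850 = 0.16
MPC = 1 − MPS = 0.84
Autonomous saving = 642.32 − 0.16(8902) = -782, so a = 782
C = 782 + 0.84(8048) = 782 + 6760.32 = 7542.32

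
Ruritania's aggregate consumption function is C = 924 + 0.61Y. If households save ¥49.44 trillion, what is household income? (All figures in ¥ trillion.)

Y = 2496

S = Y − C = -924 + 0.39Y
-924 + 0.39Y = 49.44, so 0.39Y = 973.44 and Y = 2496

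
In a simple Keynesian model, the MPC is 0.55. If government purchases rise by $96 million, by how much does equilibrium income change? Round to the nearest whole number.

ΔY ≈ 213

The multiplier is 1/(1 − MPC) = 1/0.45.
ΔY = 96/0.45 = 213.33 ≈ 213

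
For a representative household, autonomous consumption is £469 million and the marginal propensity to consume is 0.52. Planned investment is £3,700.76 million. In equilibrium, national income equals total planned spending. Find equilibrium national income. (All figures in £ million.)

Y = C + I = 469 + 0.52Y + 3700.76
Y − 0.52Y = 4169.76
0.48Y = 4169.76, so Y = 4169.76/0.48 = 8687

Y = 8687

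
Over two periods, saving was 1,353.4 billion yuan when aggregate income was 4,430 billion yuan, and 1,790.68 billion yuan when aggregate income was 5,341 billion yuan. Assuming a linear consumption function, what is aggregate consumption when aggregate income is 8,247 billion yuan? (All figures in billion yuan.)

MPS = ΔS/ΔY = (1790.68 − 1353.4)/(5341 − 4430) = 437.28/911 = 0.48
MPC = 1 − MPS = 0.52
Autonomous saving = 1353.4 − 0.48(4430) = -773, so a = 773
C = 773 + 0.52(8247) = 773 + 4288.44 = 5061.44

C = 5061.44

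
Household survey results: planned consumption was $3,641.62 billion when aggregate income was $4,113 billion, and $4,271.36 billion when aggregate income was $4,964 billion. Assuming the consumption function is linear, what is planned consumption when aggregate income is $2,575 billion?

C = 2503.5

MPC = (4271.36 − 3641.62)/(4964 − 4113) = 629.74/851 = 0.74
a = 3641.62 − 0.74(4113) = 3641.62 − 3043.62 = 598
C = 598 + 0.74(2575) = 598 + 1905.5 = 2503.5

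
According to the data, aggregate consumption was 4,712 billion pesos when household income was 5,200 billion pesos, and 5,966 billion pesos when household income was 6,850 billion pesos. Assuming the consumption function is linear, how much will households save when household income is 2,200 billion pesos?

S = -232

MPC = (5966 − 4712)/(6850 − 5200) = 1254/1650 = 0.76
a = 4712 − 0.76(5200) = 4712 − 3952 = 760
C = 760 + 0.76(2200) = 2432
S = 2200 − 2432 = -232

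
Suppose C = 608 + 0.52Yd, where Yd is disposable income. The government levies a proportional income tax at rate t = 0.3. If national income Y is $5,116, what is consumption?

C = 2470.224

Yd = (1 − 0.3)(5116) = 0.7(5116) = 3581.2
C = 608 + 0.52(3581.2) = 608 + 1862.224 = 2470.224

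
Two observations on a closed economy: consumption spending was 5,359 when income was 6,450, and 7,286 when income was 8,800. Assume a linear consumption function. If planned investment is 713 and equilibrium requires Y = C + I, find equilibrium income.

MPC = (7286 − 5359)/(8800 − 6450) = 1927/2350 = 0.82
a = 5359 − 0.82(6450) = 70
Equilibrium: Y = 70 + 0.82Y + 713
0.18Y = 783, so Y = 783/0.18 = 4350

Y = 4350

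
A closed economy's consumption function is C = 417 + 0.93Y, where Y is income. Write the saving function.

S = -417 + 0.07Y

S = Y − C = Y − (417 + 0.93Y) = -417 + (1 − 0.93)Y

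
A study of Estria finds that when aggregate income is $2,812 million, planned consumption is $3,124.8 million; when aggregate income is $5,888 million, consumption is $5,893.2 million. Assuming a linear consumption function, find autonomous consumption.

a = 594

MPC = ΔC/ΔY = (5893.2 − 3124.8)/(5888 − 2812) = 2768.4/3076 = 0.9
a = C − MPC·Y = 3124.8 − 0.9(2812) = 3124.8 − 2530.8 = 594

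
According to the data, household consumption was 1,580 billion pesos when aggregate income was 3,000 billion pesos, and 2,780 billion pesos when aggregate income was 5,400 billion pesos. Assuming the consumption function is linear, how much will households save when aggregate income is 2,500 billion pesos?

MPC = (2780 − 1580)/(5400 − 3000) = 1200/2400 = 0.5
a = 1580 − 0.5(3000) = 1580 − 1500 = 80
C = 80 + 0.5(2500) = 1330
S = 2500 − 1330 = 1170

S = 1170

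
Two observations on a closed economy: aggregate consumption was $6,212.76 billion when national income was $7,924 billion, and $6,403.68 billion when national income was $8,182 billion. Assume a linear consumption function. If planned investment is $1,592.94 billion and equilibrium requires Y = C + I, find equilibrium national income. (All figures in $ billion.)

MPC = (6403.68 − 6212.76)/(8182 − 7924) = 190.92/258 = 0.74
a = 6212.76 − 0.74(7924) = 349
Equilibrium: Y = 349 + 0.74Y + 1592.94
0.26Y = 1941.94, so Y = 1941.94/0.26 = 7469

Y = 7469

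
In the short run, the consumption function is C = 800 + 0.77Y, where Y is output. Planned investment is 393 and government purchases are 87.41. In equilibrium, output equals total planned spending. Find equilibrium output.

Y = 5567

Y = C + I + G = 800 + 0.77Y + 393 + 87.41
Y − 0.77Y = 1280.41
0.23Y = 1280.41, so Y = 1280.41/0.23 = 5567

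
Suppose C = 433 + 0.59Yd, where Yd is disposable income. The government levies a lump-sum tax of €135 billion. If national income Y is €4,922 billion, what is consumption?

C = 3257.33

Yd = Y − T = 4922 − 135 = 4787
C = 433 + 0.59(4787) = 433 + 2824.33 = 3257.33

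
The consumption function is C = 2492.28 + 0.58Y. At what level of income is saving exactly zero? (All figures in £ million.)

Y = 5934

At break-even, C = Y: 2492.28 + 0.58Y = Y
0.42Y = 2492.28, so Y = 2492.28/0.42 = 5934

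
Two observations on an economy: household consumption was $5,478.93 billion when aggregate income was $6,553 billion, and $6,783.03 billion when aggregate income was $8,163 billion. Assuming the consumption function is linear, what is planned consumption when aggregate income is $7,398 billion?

MPC = (6783.03 − 5478.93)/(8163 − 6553) = 1304.1/1610 = 0.81
a = 5478.93 − 0.81(6553) = 5478.93 − 5307.93 = 171
C = 171 + 0.81(7398) = 171 + 5992.38 = 6163.38

C = 6163.38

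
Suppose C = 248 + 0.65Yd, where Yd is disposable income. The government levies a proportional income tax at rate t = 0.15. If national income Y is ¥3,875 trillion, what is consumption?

Yd = (1 − 0.15)(3875) = 0.85(3875) = 3293.75
C = 248 + 0.65(3293.75) = 248 + 2140.9375 = 2388.9375

C = 2388.9375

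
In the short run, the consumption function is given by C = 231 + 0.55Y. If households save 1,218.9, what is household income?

Y = 3222

S = Y − C = -231 + 0.45Y
-231 + 0.45Y = 1218.9, so 0.45Y = 1449.9 and Y = 3222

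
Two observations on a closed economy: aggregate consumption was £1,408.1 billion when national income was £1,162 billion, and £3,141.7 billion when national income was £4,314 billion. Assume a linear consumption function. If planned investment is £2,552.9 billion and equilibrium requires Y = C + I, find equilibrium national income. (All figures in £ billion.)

MPC = (3141.7 − 1408.1)/(4314 − 1162) = 1733.6/3152 = 0.55
a = 1408.1 − 0.55(1162) = 769
Equilibrium: Y = 769 + 0.55Y + 2552.9
0.45Y = 3321.9, so Y = 3321.9/0.45 = 7382

Y = 7382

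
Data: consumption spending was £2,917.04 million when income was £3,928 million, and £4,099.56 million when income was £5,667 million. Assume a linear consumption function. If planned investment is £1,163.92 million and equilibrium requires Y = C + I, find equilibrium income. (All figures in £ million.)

Y = 4406

MPC = (4099.56 − 2917.04)/(5667 − 3928) = 1182.52/1739 = 0.68
a = 2917.04 − 0.68(3928) = 246
Equilibrium: Y = 246 + 0.68Y + 1163.92
0.32Y = 1409.92, so Y = 1409.92/0.32 = 4406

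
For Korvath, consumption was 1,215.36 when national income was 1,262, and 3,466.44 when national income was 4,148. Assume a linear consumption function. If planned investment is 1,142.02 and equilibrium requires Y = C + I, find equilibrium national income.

Y = 6241

MPC = (3466.44 − 1215.36)/(4148 − 1262) = 2251.08/2886 = 0.78
a = 1215.36 − 0.78(1262) = 231
Equilibrium: Y = 231 + 0.78Y + 1142.02
0.22Y = 1373.02, so Y = 1373.02/0.22 = 6241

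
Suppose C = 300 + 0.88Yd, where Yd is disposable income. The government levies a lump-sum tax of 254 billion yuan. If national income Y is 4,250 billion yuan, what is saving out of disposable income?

S = 179.52

Yd = Y − T = 4250 − 254 = 3996
C = 300 + 0.88(3996) = 300 + 3516.48 = 3816.48
S = Yd − C = 3996 − 3816.48 = 179.52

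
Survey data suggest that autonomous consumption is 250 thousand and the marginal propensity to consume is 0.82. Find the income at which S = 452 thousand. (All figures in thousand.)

S = Y − C = -250 + 0.18Y
-250 + 0.18Y = 452, so 0.18Y = 702 and Y = 3900

Y = 3900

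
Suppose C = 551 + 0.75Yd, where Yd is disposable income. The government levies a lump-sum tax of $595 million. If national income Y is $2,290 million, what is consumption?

Yd = Y − T = 2290 − 595 = 1695
C = 551 + 0.75(1695) = 551 + 1271.25 = 1822.25

C = 1822.25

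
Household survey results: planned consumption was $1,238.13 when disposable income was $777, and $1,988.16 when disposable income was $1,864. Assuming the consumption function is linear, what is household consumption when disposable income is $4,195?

C = 3596.55

MPC = (1988.16 − 1238.13)/(1864 − 777) = 750.03/1087 = 0.69
a = 1238.13 − 0.69(777) = 1238.13 − 536.13 = 702
C = 702 + 0.69(4195) = 702 + 2894.55 = 3596.55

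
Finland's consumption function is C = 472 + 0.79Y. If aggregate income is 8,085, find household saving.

C = 472 + 0.79(8085) = 472 + 6387.15 = 6859.15
S = Y − C = 8085 − 6859.15 = 1225.85

S = 1225.85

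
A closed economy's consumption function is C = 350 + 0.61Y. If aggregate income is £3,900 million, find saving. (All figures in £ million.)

C = 350 + 0.61(3900) = 350 + 2379 = 2729
S = Y − C = 3900 − 2729 = 1171

S = 1171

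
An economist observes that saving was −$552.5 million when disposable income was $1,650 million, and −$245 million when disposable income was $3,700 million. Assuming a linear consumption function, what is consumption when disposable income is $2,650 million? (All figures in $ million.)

MPS = ΔS/ΔY = (-245 − (-552.5))/(3700 − 1650) = 307.5/2050 = 0.15
MPC = 1 − MPS = 0.85
Autonomous saving = -552.5 − 0.15(1650) = -800, so a = 800
C = 800 + 0.85(2650) = 800 + 2252.5 = 3052.5

C = 3052.5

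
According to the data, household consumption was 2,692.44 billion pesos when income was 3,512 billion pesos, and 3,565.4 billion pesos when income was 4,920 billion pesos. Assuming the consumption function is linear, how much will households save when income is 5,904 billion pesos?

MPC = (3565.4 − 2692.44)/(4920 − 3512) = 872.96/1408 = 0.62
a = 2692.44 − 0.62(3512) = 2692.44 − 2177.44 = 515
C = 515 + 0.62(5904) = 4175.48
S = 5904 − 4175.48 = 1728.52

S = 1728.52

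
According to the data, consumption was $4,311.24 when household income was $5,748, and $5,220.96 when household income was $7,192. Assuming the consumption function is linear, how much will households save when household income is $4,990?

MPC = (5220.96 − 4311.24)/(7192 − 5748) = 909.72/1444 = 0.63
a = 4311.24 − 0.63(5748) = 4311.24 − 3621.24 = 690
C = 690 + 0.63(4990) = 3833.7
S = 4990 − 3833.7 = 1156.3

S = 1156.3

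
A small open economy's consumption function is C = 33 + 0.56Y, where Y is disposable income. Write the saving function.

S = -33 + 0.44Y

S = Y − C = Y − (33 + 0.56Y) = -33 + (1 − 0.56)Y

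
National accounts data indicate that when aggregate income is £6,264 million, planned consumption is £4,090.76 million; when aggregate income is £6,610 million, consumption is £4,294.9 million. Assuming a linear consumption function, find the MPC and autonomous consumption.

MPC = 0.59; a = 395

MPC = ΔC/ΔY = (4294.9 − 4090.76)/(6610 − 6264) = 204.14/346 = 0.59
a = C − MPC·Y = 4090.76 − 0.59(6264) = 4090.76 − 3695.76 = 395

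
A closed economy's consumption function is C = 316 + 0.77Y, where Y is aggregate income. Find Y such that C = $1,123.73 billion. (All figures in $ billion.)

316 + 0.77Y = 1123.73
0.77Y = 807.73, so Y = 807.73/0.77 = 1049

Y = 1049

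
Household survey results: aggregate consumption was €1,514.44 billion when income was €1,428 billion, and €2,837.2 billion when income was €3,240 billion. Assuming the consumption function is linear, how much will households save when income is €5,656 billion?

MPC = (2837.2 − 1514.44)/(3240 − 1428) = 1322.76/1812 = 0.73
a = 1514.44 − 0.73(1428) = 1514.44 − 1042.44 = 472
C = 472 + 0.73(5656) = 4600.88
S = 5656 − 4600.88 = 1055.12

S = 1055.12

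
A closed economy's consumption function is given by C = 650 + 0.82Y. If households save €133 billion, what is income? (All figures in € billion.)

Y = 4350

S = Y − C = -650 + 0.18Y
-650 + 0.18Y = 133, so 0.18Y = 783 and Y = 4350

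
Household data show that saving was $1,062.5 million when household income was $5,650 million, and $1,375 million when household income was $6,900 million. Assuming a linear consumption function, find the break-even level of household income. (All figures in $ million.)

MPS = ΔS/ΔY = (1375 − 1062.5)/(6900 − 5650) = 312.5/1250 = 0.25
MPC = 1 − MPS = 0.75
From S(5650) = 1062.5: −a + 0.25(5650) = 1062.5, so a = 1412.5 − 1062.5 = 350
Break-even (S = 0): Y = a/MPS = 350/0.25 = 1400

Y = 1400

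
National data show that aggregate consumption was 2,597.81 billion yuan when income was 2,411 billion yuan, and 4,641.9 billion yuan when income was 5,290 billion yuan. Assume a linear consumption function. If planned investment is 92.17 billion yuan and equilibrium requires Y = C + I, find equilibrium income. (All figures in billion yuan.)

MPC = (4641.9 − 2597.81)/(5290 − 2411) = 2044.09/2879 = 0.71
a = 2597.81 − 0.71(2411) = 886
Equilibrium: Y = 886 + 0.71Y + 92.17
0.29Y = 978.17, so Y = 978.17/0.29 = 3373

Y = 3373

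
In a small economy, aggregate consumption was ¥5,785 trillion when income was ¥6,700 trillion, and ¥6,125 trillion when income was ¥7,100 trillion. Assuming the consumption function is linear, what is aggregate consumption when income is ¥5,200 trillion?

MPC = (6125 − 5785)/(7100 − 6700) = 340/400 = 0.85
a = 5785 − 0.85(6700) = 5785 − 5695 = 90
C = 90 + 0.85(5200) = 90 + 4420 = 4510

C = 4510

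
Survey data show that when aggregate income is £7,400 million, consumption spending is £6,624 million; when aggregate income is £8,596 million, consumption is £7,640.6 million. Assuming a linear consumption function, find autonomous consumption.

a = 334

MPC = ΔC/ΔY = (7640.6 − 6624)/(8596 − 7400) = 1016.6/1196 = 0.85
a = C − MPC·Y = 6624 − 0.85(7400) = 6624 − 6290 = 334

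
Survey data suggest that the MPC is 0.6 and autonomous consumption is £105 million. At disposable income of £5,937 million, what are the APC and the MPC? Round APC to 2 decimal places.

MPC = 0.6 (the slope of the consumption function)
C = 105 + 0.6(5937) = 3667.2, so APC = 3667.2/5937 = 0.62

APC = 0.62; MPC = 0.6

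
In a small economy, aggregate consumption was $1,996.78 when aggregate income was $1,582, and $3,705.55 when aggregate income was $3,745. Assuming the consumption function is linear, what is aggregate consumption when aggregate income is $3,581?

MPC = (3705.55 − 1996.78)/(3745 − 1582) = 1708.77/2163 = 0.79
a = 1996.78 − 0.79(1582) = 1996.78 − 1249.78 = 747
C = 747 + 0.79(3581) = 747 + 2828.99 = 3575.99

C = 3575.99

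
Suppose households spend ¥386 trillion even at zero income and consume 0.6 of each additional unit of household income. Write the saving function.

S = -386 + 0.4Y

S = Y − C = Y − (386 + 0.6Y) = -386 + (1 − 0.6)Y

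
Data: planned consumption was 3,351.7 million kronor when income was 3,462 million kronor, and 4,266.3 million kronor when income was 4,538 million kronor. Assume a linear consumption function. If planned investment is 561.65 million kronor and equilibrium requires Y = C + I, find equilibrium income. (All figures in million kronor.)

Y = 6471

MPC = (4266.3 − 3351.7)/(4538 − 3462) = 914.6/1076 = 0.85
a = 3351.7 − 0.85(3462) = 409
Equilibrium: Y = 409 + 0.85Y + 561.65
0.15Y = 970.65, so Y = 970.65/0.15 = 6471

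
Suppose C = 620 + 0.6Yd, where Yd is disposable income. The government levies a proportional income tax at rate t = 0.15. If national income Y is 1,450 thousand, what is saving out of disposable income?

S = -127

Yd = (1 − 0.15)(1450) = 0.85(1450) = 1232.5
C = 620 + 0.6(1232.5) = 620 + 739.5 = 1359.5
S = Yd − C = 1232.5 − 1359.5 = -127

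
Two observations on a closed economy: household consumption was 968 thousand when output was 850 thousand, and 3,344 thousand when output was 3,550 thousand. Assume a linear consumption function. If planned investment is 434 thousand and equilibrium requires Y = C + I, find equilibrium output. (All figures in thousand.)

MPC = (3344 − 968)/(3550 − 850) = 2376/2700 = 0.88
a = 968 − 0.88(850) = 220
Equilibrium: Y = 220 + 0.88Y + 434
0.12Y = 654, so Y = 654/0.12 = 5450

Y = 5450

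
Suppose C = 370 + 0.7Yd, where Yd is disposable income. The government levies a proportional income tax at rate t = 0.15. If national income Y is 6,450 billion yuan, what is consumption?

Yd = (1 − 0.15)(6450) = 0.85(6450) = 5482.5
C = 370 + 0.7(5482.5) = 370 + 3837.75 = 4207.75

C = 4207.75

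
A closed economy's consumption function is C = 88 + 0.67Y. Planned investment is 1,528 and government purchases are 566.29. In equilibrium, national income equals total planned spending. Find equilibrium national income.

Y = C + I + G = 88 + 0.67Y + 1528 + 566.29
Y − 0.67Y = 2182.29
0.33Y = 2182.29, so Y = 2182.29/0.33 = 6613

Y = 6613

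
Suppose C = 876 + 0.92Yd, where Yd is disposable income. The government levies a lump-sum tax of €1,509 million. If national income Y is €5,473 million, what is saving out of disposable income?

S = -558.88

Yd = Y − T = 5473 − 1509 = 3964
C = 876 + 0.92(3964) = 876 + 3646.88 = 4522.88
S = Yd − C = 3964 − 4522.88 = -558.88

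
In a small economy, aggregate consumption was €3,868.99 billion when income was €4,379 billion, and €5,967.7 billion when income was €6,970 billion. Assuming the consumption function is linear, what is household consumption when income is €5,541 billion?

C = 4810.21

MPC = (5967.7 − 3868.99)/(6970 − 4379) = 2098.71/2591 = 0.81
a = 3868.99 − 0.81(4379) = 3868.99 − 3546.99 = 322
C = 322 + 0.81(5541) = 322 + 4488.21 = 4810.21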